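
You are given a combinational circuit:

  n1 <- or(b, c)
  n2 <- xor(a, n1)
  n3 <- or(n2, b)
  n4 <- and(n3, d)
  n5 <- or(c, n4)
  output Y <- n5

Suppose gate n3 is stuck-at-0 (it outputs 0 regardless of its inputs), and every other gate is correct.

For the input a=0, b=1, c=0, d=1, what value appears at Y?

0

Propagate with n3 forced: n1=1, n2=1, n3=0 [stuck-at-0], n4=0, n5=0.
So Y = 0. (Without the fault it would be 1.)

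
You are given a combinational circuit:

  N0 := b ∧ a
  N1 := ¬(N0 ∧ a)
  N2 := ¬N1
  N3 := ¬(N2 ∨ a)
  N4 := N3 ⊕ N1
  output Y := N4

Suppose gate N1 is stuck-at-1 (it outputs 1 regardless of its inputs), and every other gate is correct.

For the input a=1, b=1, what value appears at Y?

Propagate with N1 forced: N0=1, N1=1 [stuck-at-1], N2=0, N3=0, N4=1.
So Y = 1. (Without the fault it would be 0.)

1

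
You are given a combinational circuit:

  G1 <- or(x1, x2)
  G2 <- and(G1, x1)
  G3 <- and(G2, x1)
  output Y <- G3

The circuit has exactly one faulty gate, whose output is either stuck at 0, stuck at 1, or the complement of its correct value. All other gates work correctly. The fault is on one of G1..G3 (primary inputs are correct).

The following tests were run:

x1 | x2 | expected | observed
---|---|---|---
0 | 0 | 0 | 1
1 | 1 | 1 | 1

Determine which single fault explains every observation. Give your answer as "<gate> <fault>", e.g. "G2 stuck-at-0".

G3 stuck-at-1

Fault-free values for test 1 (x1=0, x2=0): G1=0, G2=0, G3=0, giving Y=0. Observed 1.
Test 1: faults giving observed 1 are {G3 stuck-at-1, G3 inverted output}.
Test 2 (x1=1, x2=1): fault-free G1=1, G2=1, G3=1 → 1; observed 1. Eliminates G3 inverted output.
Only G3 stuck-at-1 is consistent with every test.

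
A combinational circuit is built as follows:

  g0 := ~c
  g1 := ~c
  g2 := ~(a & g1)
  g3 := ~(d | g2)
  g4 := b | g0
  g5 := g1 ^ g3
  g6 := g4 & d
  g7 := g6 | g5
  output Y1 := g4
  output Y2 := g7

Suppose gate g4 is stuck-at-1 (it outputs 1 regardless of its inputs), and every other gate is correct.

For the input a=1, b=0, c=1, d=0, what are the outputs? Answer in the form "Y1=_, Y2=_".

Y1=1, Y2=0

Propagate with g4 forced: g0=0, g1=0, g2=1, g3=0, g4=1 [stuck-at-1], g5=0, g6=0, g7=0.
So the outputs are Y1=1, Y2=0. (Without the fault they would be Y1=0, Y2=0.)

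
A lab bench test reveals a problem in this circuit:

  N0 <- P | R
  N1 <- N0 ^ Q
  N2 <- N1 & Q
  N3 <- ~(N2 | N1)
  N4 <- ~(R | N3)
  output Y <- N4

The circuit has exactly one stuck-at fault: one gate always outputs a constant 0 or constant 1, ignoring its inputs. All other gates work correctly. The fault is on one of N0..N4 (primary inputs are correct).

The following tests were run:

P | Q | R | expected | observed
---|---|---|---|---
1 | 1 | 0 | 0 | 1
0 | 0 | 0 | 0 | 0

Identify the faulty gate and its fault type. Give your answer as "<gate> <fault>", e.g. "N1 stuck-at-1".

N0 stuck-at-0

Fault-free values for test 1 (P=1, Q=1, R=0): N0=1, N1=0, N2=0, N3=1, N4=0, giving Y=0. Observed 1.
Test 1: faults giving observed 1 are {N0 stuck-at-0, N1 stuck-at-1, N2 stuck-at-1, N3 stuck-at-0, N4 stuck-at-1}.
Test 2 (P=0, Q=0, R=0): fault-free N0=0, N1=0, N2=0, N3=1, N4=0 → 0; observed 0. Eliminates N1 stuck-at-1, N2 stuck-at-1, N3 stuck-at-0, N4 stuck-at-1.
Only N0 stuck-at-0 is consistent with every test.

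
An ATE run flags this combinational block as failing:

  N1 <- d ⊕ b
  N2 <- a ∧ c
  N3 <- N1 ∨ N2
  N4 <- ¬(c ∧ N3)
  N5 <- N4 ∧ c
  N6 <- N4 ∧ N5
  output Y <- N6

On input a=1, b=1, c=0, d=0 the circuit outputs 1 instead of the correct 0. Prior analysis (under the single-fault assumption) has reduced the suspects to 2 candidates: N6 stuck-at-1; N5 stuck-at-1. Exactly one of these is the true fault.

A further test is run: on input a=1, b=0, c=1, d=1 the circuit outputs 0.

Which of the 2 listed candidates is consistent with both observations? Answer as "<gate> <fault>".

N5 stuck-at-1

Evaluate each candidate on input a=1, b=0, c=1, d=1:
  N6 stuck-at-1: N1=1, N2=1, N3=1, N4=0, N5=0, N6=1 [stuck-at-1] → 1 — eliminated
  N5 stuck-at-1: N1=1, N2=1, N3=1, N4=0, N5=1 [stuck-at-1], N6=0 → 0 — matches
Only N5 stuck-at-1 reproduces the observed 0.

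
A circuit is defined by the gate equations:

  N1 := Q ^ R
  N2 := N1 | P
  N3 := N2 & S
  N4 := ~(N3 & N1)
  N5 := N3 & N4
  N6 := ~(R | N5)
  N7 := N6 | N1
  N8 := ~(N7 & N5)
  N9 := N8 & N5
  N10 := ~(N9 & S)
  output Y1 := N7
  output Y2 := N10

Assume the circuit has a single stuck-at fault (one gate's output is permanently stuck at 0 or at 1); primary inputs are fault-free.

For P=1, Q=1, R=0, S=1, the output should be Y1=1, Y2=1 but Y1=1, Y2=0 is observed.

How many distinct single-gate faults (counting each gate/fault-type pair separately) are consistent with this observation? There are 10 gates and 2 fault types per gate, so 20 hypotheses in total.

2

Fault-free: N1=1, N2=1, N3=1, N4=0, N5=0, N6=1, N7=1, N8=1, N9=0, N10=1 → Y1=1, Y2=1. Observed Y1=1, Y2=0.
  N1: none of the 2 fault types match ✗
  N2: none of the 2 fault types match ✗
  N3: none of the 2 fault types match ✗
  N4: none of the 2 fault types match ✗
  N5: none of the 2 fault types match ✗
  N6: none of the 2 fault types match ✗
  N7: none of the 2 fault types match ✗
  N8: none of the 2 fault types match ✗
  N9: stuck-at-1 ✓; others ✗
  N10: stuck-at-0 ✓; others ✗
Consistent faults: {N9 stuck-at-1, N10 stuck-at-0} — 2 in all.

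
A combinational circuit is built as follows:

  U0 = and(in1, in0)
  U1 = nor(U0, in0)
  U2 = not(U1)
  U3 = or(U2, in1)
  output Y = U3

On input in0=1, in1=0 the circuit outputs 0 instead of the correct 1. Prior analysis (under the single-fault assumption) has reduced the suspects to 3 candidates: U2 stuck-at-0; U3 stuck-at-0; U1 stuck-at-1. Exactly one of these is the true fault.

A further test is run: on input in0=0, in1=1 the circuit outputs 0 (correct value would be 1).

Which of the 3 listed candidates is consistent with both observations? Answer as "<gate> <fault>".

U3 stuck-at-0

Evaluate each candidate on input in0=0, in1=1:
  U2 stuck-at-0: U0=0, U1=1, U2=0 [stuck-at-0], U3=1 → 1 — eliminated
  U3 stuck-at-0: U0=0, U1=1, U2=0, U3=0 [stuck-at-0] → 0 — matches
  U1 stuck-at-1: U0=0, U1=1 [stuck-at-1], U2=0, U3=1 → 1 — eliminated
Only U3 stuck-at-0 reproduces the observed 0.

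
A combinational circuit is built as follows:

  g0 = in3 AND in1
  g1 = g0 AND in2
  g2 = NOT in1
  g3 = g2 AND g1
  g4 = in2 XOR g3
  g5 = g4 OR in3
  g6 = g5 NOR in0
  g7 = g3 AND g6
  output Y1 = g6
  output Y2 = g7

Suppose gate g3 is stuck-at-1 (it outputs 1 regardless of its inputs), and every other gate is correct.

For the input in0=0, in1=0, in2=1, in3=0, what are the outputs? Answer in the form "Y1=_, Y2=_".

Y1=1, Y2=1

Propagate with g3 forced: g0=0, g1=0, g2=1, g3=1 [stuck-at-1], g4=0, g5=0, g6=1, g7=1.
So the outputs are Y1=1, Y2=1. (Without the fault they would be Y1=0, Y2=0.)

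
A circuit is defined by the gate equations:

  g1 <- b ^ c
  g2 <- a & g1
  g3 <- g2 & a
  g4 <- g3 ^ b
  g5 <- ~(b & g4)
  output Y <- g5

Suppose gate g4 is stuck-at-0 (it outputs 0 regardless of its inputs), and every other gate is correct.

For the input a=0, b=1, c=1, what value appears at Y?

1

Propagate with g4 forced: g1=0, g2=0, g3=0, g4=0 [stuck-at-0], g5=1.
So Y = 1. (Without the fault it would be 0.)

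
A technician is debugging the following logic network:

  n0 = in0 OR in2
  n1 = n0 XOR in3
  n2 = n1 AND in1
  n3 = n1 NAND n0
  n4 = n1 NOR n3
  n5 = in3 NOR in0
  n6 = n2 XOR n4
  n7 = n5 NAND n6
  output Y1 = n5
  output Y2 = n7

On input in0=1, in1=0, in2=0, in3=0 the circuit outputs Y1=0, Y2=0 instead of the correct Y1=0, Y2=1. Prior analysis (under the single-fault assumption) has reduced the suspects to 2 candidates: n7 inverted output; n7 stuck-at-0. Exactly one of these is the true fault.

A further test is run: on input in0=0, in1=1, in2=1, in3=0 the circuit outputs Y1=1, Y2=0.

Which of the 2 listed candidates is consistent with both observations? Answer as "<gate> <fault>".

n7 stuck-at-0

Evaluate each candidate on input in0=0, in1=1, in2=1, in3=0:
  n7 inverted output: n0=1, n1=1, n2=1, n3=0, n4=0, n5=1, n6=1, n7=1 [inverted output] → Y1=1, Y2=1 — eliminated
  n7 stuck-at-0: n0=1, n1=1, n2=1, n3=0, n4=0, n5=1, n6=1, n7=0 [stuck-at-0] → Y1=1, Y2=0 — matches
Only n7 stuck-at-0 reproduces the observed Y1=1, Y2=0.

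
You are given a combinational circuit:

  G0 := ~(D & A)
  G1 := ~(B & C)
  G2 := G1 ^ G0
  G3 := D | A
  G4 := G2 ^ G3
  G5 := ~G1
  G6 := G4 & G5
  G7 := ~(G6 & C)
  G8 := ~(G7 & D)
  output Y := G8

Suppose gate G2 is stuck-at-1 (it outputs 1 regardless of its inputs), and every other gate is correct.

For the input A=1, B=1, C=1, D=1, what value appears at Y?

0

Propagate with G2 forced: G0=0, G1=0, G2=1 [stuck-at-1], G3=1, G4=0, G5=1, G6=0, G7=1, G8=0.
So Y = 0. (Without the fault it would be 1.)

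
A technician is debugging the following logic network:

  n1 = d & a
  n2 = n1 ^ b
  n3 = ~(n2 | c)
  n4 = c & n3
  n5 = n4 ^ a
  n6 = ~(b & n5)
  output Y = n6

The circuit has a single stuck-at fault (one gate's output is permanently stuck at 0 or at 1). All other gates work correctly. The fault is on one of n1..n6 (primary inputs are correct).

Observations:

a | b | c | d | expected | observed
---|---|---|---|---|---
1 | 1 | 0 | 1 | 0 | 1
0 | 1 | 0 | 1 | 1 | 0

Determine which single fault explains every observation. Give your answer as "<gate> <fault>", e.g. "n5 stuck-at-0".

n4 stuck-at-1

Fault-free values for test 1 (a=1, b=1, c=0, d=1): n1=1, n2=0, n3=1, n4=0, n5=1, n6=0, giving Y=0. Observed 1.
Test 1: faults giving observed 1 are {n4 stuck-at-1, n5 stuck-at-0, n6 stuck-at-1}.
Test 2 (a=0, b=1, c=0, d=1): fault-free n1=0, n2=1, n3=0, n4=0, n5=0, n6=1 → 1; observed 0. Eliminates n5 stuck-at-0, n6 stuck-at-1.
Only n4 stuck-at-1 is consistent with every test.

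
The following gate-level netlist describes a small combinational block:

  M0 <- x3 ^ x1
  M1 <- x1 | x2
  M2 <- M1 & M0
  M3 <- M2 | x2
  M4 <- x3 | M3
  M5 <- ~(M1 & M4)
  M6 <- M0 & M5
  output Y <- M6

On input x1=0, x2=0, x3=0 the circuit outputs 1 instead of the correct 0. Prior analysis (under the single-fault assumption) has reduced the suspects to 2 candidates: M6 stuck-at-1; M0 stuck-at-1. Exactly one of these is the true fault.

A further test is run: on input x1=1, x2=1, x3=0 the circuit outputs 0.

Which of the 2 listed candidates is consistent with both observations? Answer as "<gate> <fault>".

M0 stuck-at-1

Evaluate each candidate on input x1=1, x2=1, x3=0:
  M6 stuck-at-1: M0=1, M1=1, M2=1, M3=1, M4=1, M5=0, M6=1 [stuck-at-1] → 1 — eliminated
  M0 stuck-at-1: M0=1 [stuck-at-1], M1=1, M2=1, M3=1, M4=1, M5=0, M6=0 → 0 — matches
Only M0 stuck-at-1 reproduces the observed 0.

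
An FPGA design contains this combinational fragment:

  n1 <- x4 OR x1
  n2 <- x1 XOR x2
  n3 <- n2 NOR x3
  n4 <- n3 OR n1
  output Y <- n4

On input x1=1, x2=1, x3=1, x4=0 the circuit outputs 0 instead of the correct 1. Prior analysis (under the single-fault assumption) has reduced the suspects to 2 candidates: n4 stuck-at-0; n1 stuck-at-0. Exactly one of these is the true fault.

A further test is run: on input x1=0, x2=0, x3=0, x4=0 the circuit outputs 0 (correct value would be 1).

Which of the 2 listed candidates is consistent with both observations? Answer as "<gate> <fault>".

n4 stuck-at-0

Evaluate each candidate on input x1=0, x2=0, x3=0, x4=0:
  n4 stuck-at-0: n1=0, n2=0, n3=1, n4=0 [stuck-at-0] → 0 — matches
  n1 stuck-at-0: n1=0 [stuck-at-0], n2=0, n3=1, n4=1 → 1 — eliminated
Only n4 stuck-at-0 reproduces the observed 0.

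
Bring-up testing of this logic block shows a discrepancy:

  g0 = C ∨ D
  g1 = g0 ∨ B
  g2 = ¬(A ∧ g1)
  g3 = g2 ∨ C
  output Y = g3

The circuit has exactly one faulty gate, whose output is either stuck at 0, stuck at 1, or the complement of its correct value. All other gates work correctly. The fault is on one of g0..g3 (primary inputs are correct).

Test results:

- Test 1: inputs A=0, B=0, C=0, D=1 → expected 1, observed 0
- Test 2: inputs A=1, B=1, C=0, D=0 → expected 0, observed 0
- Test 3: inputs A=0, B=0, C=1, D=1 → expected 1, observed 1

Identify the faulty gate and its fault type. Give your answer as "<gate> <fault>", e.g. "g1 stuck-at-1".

g2 stuck-at-0

Fault-free values for test 1 (A=0, B=0, C=0, D=1): g0=1, g1=1, g2=1, g3=1, giving Y=1. Observed 0.
Test 1: faults giving observed 0 are {g2 stuck-at-0, g2 inverted output, g3 stuck-at-0, g3 inverted output}.
Test 2 (A=1, B=1, C=0, D=0): fault-free g0=0, g1=1, g2=0, g3=0 → 0; observed 0. Eliminates g2 inverted output, g3 inverted output.
Test 3 (A=0, B=0, C=1, D=1): fault-free g0=1, g1=1, g2=1, g3=1 → 1; observed 1. Eliminates g3 stuck-at-0.
Only g2 stuck-at-0 is consistent with every test.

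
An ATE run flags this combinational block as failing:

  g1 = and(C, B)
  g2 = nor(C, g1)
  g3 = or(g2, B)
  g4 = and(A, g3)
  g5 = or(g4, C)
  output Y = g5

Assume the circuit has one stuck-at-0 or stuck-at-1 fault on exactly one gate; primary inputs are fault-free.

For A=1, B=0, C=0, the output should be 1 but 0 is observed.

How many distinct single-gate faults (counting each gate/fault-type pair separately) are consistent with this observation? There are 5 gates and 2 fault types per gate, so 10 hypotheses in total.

5

Fault-free: g1=0, g2=1, g3=1, g4=1, g5=1 → 1. Observed 0.
  g1 stuck-at-0: output 1 ✗
  g1 stuck-at-1: output 0 ✓
  g2 stuck-at-0: output 0 ✓
  g2 stuck-at-1: output 1 ✗
  g3 stuck-at-0: output 0 ✓
  g3 stuck-at-1: output 1 ✗
  g4 stuck-at-0: output 0 ✓
  g4 stuck-at-1: output 1 ✗
  g5 stuck-at-0: output 0 ✓
  g5 stuck-at-1: output 1 ✗
Consistent faults: {g1 stuck-at-1, g2 stuck-at-0, g3 stuck-at-0, g4 stuck-at-0, g5 stuck-at-0} — 5 in all.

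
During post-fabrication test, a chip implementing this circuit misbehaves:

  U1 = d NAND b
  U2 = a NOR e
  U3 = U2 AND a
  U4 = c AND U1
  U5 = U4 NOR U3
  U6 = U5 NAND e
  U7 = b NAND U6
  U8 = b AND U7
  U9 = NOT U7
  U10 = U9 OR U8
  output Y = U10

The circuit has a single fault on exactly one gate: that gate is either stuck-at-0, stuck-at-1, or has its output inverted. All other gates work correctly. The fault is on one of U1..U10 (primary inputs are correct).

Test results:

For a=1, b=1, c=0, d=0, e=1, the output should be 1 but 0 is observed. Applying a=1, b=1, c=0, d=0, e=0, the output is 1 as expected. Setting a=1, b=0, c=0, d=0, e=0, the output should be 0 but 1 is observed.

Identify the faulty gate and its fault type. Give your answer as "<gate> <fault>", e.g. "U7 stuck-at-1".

Fault-free values for test 1 (a=1, b=1, c=0, d=0, e=1): U1=1, U2=0, U3=0, U4=0, U5=1, U6=0, U7=1, U8=1, U9=0, U10=1, giving Y=1. Observed 0.
Test 1: faults giving observed 0 are {U8 stuck-at-0, U8 inverted output, U10 stuck-at-0, U10 inverted output}.
Test 2 (a=1, b=1, c=0, d=0, e=0): fault-free U1=1, U2=0, U3=0, U4=0, U5=1, U6=1, U7=0, U8=0, U9=1, U10=1 → 1; observed 1. Eliminates U10 stuck-at-0, U10 inverted output.
Test 3 (a=1, b=0, c=0, d=0, e=0): fault-free U1=1, U2=0, U3=0, U4=0, U5=1, U6=1, U7=1, U8=0, U9=0, U10=0 → 0; observed 1. Eliminates U8 stuck-at-0.
Only U8 inverted output is consistent with every test.

U8 inverted output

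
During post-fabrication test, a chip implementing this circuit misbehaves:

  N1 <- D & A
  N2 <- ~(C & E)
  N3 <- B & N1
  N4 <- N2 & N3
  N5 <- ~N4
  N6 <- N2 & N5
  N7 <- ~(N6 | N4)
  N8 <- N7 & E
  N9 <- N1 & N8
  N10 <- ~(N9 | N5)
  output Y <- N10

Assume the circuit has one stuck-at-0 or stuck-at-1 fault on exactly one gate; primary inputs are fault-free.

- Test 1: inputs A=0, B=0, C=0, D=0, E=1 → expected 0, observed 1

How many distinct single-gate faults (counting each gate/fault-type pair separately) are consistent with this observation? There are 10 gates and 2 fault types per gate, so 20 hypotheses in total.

Fault-free: N1=0, N2=1, N3=0, N4=0, N5=1, N6=1, N7=0, N8=0, N9=0, N10=0 → 0. Observed 1.
  N1: none of the 2 fault types match ✗
  N2: none of the 2 fault types match ✗
  N3: stuck-at-1 ✓; others ✗
  N4: stuck-at-1 ✓; others ✗
  N5: stuck-at-0 ✓; others ✗
  N6: none of the 2 fault types match ✗
  N7: none of the 2 fault types match ✗
  N8: none of the 2 fault types match ✗
  N9: none of the 2 fault types match ✗
  N10: stuck-at-1 ✓; others ✗
Consistent faults: {N3 stuck-at-1, N4 stuck-at-1, N5 stuck-at-0, N10 stuck-at-1} — 4 in all.

4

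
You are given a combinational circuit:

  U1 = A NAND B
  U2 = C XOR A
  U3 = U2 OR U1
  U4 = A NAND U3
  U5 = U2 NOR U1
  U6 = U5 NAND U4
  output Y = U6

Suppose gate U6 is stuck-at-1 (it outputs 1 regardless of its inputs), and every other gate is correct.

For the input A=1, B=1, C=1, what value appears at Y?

1

Propagate with U6 forced: U1=0, U2=0, U3=0, U4=1, U5=1, U6=1 [stuck-at-1].
So Y = 1. (Without the fault it would be 0.)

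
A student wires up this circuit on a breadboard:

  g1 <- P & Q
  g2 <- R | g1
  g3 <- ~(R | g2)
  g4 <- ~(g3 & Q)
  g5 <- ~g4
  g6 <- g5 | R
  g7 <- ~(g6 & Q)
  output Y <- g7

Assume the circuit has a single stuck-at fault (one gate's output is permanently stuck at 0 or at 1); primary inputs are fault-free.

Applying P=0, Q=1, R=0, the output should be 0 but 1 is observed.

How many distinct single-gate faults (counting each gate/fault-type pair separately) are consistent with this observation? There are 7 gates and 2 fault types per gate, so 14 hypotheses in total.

Fault-free: g1=0, g2=0, g3=1, g4=0, g5=1, g6=1, g7=0 → 0. Observed 1.
  g1 stuck-at-0: output 0 ✗
  g1 stuck-at-1: output 1 ✓
  g2 stuck-at-0: output 0 ✗
  g2 stuck-at-1: output 1 ✓
  g3 stuck-at-0: output 1 ✓
  g3 stuck-at-1: output 0 ✗
  g4 stuck-at-0: output 0 ✗
  g4 stuck-at-1: output 1 ✓
  g5 stuck-at-0: output 1 ✓
  g5 stuck-at-1: output 0 ✗
  g6 stuck-at-0: output 1 ✓
  g6 stuck-at-1: output 0 ✗
  g7 stuck-at-0: output 0 ✗
  g7 stuck-at-1: output 1 ✓
Consistent faults: {g1 stuck-at-1, g2 stuck-at-1, g3 stuck-at-0, g4 stuck-at-1, g5 stuck-at-0, g6 stuck-at-0, g7 stuck-at-1} — 7 in all.

7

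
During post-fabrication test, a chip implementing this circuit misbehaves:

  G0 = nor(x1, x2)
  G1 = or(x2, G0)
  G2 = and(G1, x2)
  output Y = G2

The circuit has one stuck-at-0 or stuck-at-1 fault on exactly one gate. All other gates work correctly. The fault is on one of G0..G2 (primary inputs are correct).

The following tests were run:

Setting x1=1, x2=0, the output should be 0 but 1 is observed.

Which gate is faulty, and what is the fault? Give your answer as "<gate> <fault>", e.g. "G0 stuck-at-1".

G2 stuck-at-1

Fault-free values for test 1 (x1=1, x2=0): G0=0, G1=0, G2=0, giving Y=0. Observed 1.
Test 1: faults giving observed 1 are {G2 stuck-at-1}.
Only G2 stuck-at-1 is consistent with every test.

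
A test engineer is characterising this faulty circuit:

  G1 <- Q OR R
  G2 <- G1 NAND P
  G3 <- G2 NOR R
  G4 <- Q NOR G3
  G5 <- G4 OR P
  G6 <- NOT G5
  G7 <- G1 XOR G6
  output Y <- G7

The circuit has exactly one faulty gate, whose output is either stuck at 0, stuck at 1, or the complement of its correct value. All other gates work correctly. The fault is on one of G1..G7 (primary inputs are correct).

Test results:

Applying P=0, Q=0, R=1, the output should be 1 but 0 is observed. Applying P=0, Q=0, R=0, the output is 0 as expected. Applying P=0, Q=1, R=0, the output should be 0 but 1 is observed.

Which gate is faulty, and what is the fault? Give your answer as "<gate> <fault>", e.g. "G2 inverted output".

Fault-free values for test 1 (P=0, Q=0, R=1): G1=1, G2=1, G3=0, G4=1, G5=1, G6=0, G7=1, giving Y=1. Observed 0.
Test 1: faults giving observed 0 are {G1 stuck-at-0, G1 inverted output, G3 stuck-at-1, G3 inverted output, G4 stuck-at-0, G4 inverted output, G5 stuck-at-0, G5 inverted output, G6 stuck-at-1, G6 inverted output, G7 stuck-at-0, G7 inverted output}.
Test 2 (P=0, Q=0, R=0): fault-free G1=0, G2=1, G3=0, G4=1, G5=1, G6=0, G7=0 → 0; observed 0. Eliminates G1 inverted output, G3 stuck-at-1, G3 inverted output, G4 stuck-at-0, G4 inverted output, G5 stuck-at-0, G5 inverted output, G6 stuck-at-1, G6 inverted output, G7 inverted output.
Test 3 (P=0, Q=1, R=0): fault-free G1=1, G2=1, G3=0, G4=0, G5=0, G6=1, G7=0 → 0; observed 1. Eliminates G7 stuck-at-0.
Only G1 stuck-at-0 is consistent with every test.

G1 stuck-at-0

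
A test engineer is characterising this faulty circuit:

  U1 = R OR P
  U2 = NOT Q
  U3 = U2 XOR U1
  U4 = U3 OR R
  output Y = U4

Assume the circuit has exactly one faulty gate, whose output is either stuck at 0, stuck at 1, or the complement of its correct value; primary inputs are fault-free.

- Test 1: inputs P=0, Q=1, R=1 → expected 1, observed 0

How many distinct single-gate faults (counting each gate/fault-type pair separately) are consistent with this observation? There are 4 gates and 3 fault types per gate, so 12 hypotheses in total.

Fault-free: U1=1, U2=0, U3=1, U4=1 → 1. Observed 0.
  U1 stuck-at-0: output 1 ✗
  U1 stuck-at-1: output 1 ✗
  U1 inverted output: output 1 ✗
  U2 stuck-at-0: output 1 ✗
  U2 stuck-at-1: output 1 ✗
  U2 inverted output: output 1 ✗
  U3 stuck-at-0: output 1 ✗
  U3 stuck-at-1: output 1 ✗
  U3 inverted output: output 1 ✗
  U4 stuck-at-0: output 0 ✓
  U4 stuck-at-1: output 1 ✗
  U4 inverted output: output 0 ✓
Consistent faults: {U4 stuck-at-0, U4 inverted output} — 2 in all.

2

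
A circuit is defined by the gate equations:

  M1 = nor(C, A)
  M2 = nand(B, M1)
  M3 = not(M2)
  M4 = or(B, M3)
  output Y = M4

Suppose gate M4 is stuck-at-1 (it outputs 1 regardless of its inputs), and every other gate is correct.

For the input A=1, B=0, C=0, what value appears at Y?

Propagate with M4 forced: M1=0, M2=1, M3=0, M4=1 [stuck-at-1].
So Y = 1. (Without the fault it would be 0.)

1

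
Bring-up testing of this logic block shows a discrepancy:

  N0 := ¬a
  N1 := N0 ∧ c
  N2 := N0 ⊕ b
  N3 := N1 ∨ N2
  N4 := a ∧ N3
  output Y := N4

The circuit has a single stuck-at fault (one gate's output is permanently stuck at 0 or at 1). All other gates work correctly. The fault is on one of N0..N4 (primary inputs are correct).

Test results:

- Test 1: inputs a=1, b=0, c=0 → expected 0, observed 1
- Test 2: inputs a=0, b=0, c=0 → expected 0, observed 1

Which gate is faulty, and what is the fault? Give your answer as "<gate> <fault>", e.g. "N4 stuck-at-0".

Fault-free values for test 1 (a=1, b=0, c=0): N0=0, N1=0, N2=0, N3=0, N4=0, giving Y=0. Observed 1.
Test 1: faults giving observed 1 are {N0 stuck-at-1, N1 stuck-at-1, N2 stuck-at-1, N3 stuck-at-1, N4 stuck-at-1}.
Test 2 (a=0, b=0, c=0): fault-free N0=1, N1=0, N2=1, N3=1, N4=0 → 0; observed 1. Eliminates N0 stuck-at-1, N1 stuck-at-1, N2 stuck-at-1, N3 stuck-at-1.
Only N4 stuck-at-1 is consistent with every test.

N4 stuck-at-1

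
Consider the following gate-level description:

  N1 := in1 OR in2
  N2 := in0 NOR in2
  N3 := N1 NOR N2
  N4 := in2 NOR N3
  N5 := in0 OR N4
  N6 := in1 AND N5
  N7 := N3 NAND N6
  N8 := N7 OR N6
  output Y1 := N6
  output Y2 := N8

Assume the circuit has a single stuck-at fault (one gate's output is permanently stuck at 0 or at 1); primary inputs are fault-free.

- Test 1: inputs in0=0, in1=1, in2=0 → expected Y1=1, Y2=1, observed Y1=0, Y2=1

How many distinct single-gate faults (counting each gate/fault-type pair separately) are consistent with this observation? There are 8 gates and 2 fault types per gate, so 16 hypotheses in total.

Fault-free: N1=1, N2=1, N3=0, N4=1, N5=1, N6=1, N7=1, N8=1 → Y1=1, Y2=1. Observed Y1=0, Y2=1.
  N1: none of the 2 fault types match ✗
  N2: none of the 2 fault types match ✗
  N3: stuck-at-1 ✓; others ✗
  N4: stuck-at-0 ✓; others ✗
  N5: stuck-at-0 ✓; others ✗
  N6: stuck-at-0 ✓; others ✗
  N7: none of the 2 fault types match ✗
  N8: none of the 2 fault types match ✗
Consistent faults: {N3 stuck-at-1, N4 stuck-at-0, N5 stuck-at-0, N6 stuck-at-0} — 4 in all.

4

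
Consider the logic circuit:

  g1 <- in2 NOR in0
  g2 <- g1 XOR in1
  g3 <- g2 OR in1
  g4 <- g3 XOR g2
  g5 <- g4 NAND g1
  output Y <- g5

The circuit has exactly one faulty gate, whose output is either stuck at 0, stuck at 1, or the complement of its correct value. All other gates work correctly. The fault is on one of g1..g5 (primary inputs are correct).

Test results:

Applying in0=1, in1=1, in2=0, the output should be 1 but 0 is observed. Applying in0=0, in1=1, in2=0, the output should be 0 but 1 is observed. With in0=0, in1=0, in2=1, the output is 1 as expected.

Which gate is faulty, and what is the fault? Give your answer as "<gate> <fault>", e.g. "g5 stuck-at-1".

g1 inverted output

Fault-free values for test 1 (in0=1, in1=1, in2=0): g1=0, g2=1, g3=1, g4=0, g5=1, giving Y=1. Observed 0.
Test 1: faults giving observed 0 are {g1 stuck-at-1, g1 inverted output, g5 stuck-at-0, g5 inverted output}.
Test 2 (in0=0, in1=1, in2=0): fault-free g1=1, g2=0, g3=1, g4=1, g5=0 → 0; observed 1. Eliminates g1 stuck-at-1, g5 stuck-at-0.
Test 3 (in0=0, in1=0, in2=1): fault-free g1=0, g2=0, g3=0, g4=0, g5=1 → 1; observed 1. Eliminates g5 inverted output.
Only g1 inverted output is consistent with every test.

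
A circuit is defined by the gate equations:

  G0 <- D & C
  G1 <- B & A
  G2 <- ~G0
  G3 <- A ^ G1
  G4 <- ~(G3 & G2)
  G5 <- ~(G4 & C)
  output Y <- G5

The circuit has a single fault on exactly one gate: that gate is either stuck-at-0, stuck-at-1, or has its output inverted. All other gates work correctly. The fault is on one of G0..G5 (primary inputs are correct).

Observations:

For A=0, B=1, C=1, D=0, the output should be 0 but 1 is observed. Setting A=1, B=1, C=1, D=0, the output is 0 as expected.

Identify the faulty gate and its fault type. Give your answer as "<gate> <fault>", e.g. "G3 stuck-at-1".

Fault-free values for test 1 (A=0, B=1, C=1, D=0): G0=0, G1=0, G2=1, G3=0, G4=1, G5=0, giving Y=0. Observed 1.
Test 1: faults giving observed 1 are {G1 stuck-at-1, G1 inverted output, G3 stuck-at-1, G3 inverted output, G4 stuck-at-0, G4 inverted output, G5 stuck-at-1, G5 inverted output}.
Test 2 (A=1, B=1, C=1, D=0): fault-free G0=0, G1=1, G2=1, G3=0, G4=1, G5=0 → 0; observed 0. Eliminates G1 inverted output, G3 stuck-at-1, G3 inverted output, G4 stuck-at-0, G4 inverted output, G5 stuck-at-1, G5 inverted output.
Only G1 stuck-at-1 is consistent with every test.

G1 stuck-at-1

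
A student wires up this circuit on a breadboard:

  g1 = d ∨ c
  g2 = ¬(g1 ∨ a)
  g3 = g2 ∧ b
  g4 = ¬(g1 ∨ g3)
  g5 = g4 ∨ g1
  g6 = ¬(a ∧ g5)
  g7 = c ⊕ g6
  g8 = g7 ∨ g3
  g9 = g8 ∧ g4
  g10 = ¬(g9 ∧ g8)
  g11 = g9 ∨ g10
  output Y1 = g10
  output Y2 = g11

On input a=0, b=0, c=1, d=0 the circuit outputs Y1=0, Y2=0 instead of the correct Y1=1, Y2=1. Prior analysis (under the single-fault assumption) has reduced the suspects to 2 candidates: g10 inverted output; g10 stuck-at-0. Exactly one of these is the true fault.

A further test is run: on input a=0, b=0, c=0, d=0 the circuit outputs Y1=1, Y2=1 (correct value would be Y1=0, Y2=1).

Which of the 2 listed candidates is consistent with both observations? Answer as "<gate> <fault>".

g10 inverted output

Evaluate each candidate on input a=0, b=0, c=0, d=0:
  g10 inverted output: g1=0, g2=1, g3=0, g4=1, g5=1, g6=1, g7=1, g8=1, g9=1, g10=1 [inverted output], g11=1 → Y1=1, Y2=1 — matches
  g10 stuck-at-0: g1=0, g2=1, g3=0, g4=1, g5=1, g6=1, g7=1, g8=1, g9=1, g10=0 [stuck-at-0], g11=1 → Y1=0, Y2=1 — eliminated
Only g10 inverted output reproduces the observed Y1=1, Y2=1.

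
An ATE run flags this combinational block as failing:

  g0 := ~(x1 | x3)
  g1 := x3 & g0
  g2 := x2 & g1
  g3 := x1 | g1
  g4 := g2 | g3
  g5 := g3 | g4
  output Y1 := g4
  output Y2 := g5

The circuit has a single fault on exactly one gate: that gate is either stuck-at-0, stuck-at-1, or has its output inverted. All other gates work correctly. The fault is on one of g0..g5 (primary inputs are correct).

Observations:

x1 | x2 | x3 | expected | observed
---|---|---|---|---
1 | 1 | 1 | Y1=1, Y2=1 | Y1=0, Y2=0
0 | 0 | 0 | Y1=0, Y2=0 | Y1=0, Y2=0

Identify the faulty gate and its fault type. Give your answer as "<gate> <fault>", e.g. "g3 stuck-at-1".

g3 stuck-at-0

Fault-free values for test 1 (x1=1, x2=1, x3=1): g0=0, g1=0, g2=0, g3=1, g4=1, g5=1, giving Y1=1, Y2=1. Observed Y1=0, Y2=0.
Test 1: faults giving observed Y1=0, Y2=0 are {g3 stuck-at-0, g3 inverted output}.
Test 2 (x1=0, x2=0, x3=0): fault-free g0=1, g1=0, g2=0, g3=0, g4=0, g5=0 → Y1=0, Y2=0; observed Y1=0, Y2=0. Eliminates g3 inverted output.
Only g3 stuck-at-0 is consistent with every test.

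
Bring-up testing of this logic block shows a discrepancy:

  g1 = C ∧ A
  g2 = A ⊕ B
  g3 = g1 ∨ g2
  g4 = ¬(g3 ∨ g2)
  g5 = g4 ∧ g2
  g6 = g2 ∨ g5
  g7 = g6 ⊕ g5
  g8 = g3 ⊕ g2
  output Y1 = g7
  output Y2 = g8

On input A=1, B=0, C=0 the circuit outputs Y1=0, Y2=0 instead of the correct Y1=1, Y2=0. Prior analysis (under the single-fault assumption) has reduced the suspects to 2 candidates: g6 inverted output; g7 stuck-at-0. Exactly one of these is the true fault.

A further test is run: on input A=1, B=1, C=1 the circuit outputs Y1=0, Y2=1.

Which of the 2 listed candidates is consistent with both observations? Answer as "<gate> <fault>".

g7 stuck-at-0

Evaluate each candidate on input A=1, B=1, C=1:
  g6 inverted output: g1=1, g2=0, g3=1, g4=0, g5=0, g6=1 [inverted output], g7=1, g8=1 → Y1=1, Y2=1 — eliminated
  g7 stuck-at-0: g1=1, g2=0, g3=1, g4=0, g5=0, g6=0, g7=0 [stuck-at-0], g8=1 → Y1=0, Y2=1 — matches
Only g7 stuck-at-0 reproduces the observed Y1=0, Y2=1.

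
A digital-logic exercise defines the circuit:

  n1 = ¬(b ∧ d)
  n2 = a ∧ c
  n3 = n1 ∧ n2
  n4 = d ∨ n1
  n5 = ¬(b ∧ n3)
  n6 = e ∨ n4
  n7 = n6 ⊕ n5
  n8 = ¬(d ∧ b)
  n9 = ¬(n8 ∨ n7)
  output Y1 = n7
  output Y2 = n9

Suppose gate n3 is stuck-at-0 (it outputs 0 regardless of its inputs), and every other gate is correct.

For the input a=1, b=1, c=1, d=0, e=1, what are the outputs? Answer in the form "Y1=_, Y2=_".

Propagate with n3 forced: n1=1, n2=1, n3=0 [stuck-at-0], n4=1, n5=1, n6=1, n7=0, n8=1, n9=0.
So the outputs are Y1=0, Y2=0. (Without the fault they would be Y1=1, Y2=0.)

Y1=0, Y2=0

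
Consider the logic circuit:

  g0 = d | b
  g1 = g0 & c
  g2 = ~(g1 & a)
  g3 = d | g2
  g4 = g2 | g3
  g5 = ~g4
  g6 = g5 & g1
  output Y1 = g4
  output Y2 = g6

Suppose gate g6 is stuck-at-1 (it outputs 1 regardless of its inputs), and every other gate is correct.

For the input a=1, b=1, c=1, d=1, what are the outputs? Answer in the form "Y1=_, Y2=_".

Y1=1, Y2=1

Propagate with g6 forced: g0=1, g1=1, g2=0, g3=1, g4=1, g5=0, g6=1 [stuck-at-1].
So the outputs are Y1=1, Y2=1. (Without the fault they would be Y1=1, Y2=0.)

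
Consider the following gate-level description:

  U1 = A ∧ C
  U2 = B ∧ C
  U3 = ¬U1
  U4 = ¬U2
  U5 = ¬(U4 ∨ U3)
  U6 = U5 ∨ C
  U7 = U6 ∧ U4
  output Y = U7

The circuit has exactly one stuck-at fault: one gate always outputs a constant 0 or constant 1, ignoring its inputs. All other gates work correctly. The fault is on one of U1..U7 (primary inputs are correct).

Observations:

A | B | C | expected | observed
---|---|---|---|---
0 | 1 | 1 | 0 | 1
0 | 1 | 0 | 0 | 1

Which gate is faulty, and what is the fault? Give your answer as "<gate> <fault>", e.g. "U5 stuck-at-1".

U7 stuck-at-1

Fault-free values for test 1 (A=0, B=1, C=1): U1=0, U2=1, U3=1, U4=0, U5=0, U6=1, U7=0, giving Y=0. Observed 1.
Test 1: faults giving observed 1 are {U2 stuck-at-0, U4 stuck-at-1, U7 stuck-at-1}.
Test 2 (A=0, B=1, C=0): fault-free U1=0, U2=0, U3=1, U4=1, U5=0, U6=0, U7=0 → 0; observed 1. Eliminates U2 stuck-at-0, U4 stuck-at-1.
Only U7 stuck-at-1 is consistent with every test.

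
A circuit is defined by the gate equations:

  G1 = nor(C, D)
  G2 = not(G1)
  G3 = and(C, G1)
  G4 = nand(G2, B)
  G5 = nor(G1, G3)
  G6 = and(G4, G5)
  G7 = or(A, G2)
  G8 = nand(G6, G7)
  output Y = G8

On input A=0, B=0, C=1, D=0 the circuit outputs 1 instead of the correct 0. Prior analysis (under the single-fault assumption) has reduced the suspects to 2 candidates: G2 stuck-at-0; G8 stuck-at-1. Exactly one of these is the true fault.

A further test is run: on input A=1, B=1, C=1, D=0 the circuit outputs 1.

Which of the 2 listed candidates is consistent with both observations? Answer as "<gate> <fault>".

G8 stuck-at-1

Evaluate each candidate on input A=1, B=1, C=1, D=0:
  G2 stuck-at-0: G1=0, G2=0 [stuck-at-0], G3=0, G4=1, G5=1, G6=1, G7=1, G8=0 → 0 — eliminated
  G8 stuck-at-1: G1=0, G2=1, G3=0, G4=0, G5=1, G6=0, G7=1, G8=1 [stuck-at-1] → 1 — matches
Only G8 stuck-at-1 reproduces the observed 1.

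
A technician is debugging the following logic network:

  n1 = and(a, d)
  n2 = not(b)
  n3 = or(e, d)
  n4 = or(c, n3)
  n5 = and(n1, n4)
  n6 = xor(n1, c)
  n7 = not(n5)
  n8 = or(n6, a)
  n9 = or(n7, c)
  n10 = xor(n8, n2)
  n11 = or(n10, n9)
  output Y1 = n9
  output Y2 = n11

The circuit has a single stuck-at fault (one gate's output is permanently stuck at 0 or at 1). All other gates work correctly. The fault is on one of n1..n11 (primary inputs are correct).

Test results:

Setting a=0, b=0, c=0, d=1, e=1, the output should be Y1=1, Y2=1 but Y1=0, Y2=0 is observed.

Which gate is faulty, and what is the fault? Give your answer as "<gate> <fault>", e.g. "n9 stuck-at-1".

n1 stuck-at-1

Fault-free values for test 1 (a=0, b=0, c=0, d=1, e=1): n1=0, n2=1, n3=1, n4=1, n5=0, n6=0, n7=1, n8=0, n9=1, n10=1, n11=1, giving Y1=1, Y2=1. Observed Y1=0, Y2=0.
Test 1: faults giving observed Y1=0, Y2=0 are {n1 stuck-at-1}.
Only n1 stuck-at-1 is consistent with every test.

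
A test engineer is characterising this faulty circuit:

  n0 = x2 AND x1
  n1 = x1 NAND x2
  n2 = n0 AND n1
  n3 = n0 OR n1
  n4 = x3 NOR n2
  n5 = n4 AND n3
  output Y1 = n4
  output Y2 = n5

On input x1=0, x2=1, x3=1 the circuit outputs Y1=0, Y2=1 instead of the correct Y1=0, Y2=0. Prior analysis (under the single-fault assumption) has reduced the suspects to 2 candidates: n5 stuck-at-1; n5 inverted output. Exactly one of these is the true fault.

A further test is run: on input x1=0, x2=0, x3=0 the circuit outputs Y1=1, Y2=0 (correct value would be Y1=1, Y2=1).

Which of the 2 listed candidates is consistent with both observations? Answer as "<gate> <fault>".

Evaluate each candidate on input x1=0, x2=0, x3=0:
  n5 stuck-at-1: n0=0, n1=1, n2=0, n3=1, n4=1, n5=1 [stuck-at-1] → Y1=1, Y2=1 — eliminated
  n5 inverted output: n0=0, n1=1, n2=0, n3=1, n4=1, n5=0 [inverted output] → Y1=1, Y2=0 — matches
Only n5 inverted output reproduces the observed Y1=1, Y2=0.

n5 inverted output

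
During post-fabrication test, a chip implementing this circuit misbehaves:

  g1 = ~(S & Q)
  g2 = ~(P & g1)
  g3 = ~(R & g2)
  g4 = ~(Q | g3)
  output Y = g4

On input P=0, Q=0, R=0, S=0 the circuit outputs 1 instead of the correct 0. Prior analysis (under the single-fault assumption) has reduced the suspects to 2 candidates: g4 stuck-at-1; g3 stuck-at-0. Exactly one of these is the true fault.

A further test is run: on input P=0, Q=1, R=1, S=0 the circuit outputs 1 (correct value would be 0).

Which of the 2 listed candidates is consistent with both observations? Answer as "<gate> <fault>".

g4 stuck-at-1

Evaluate each candidate on input P=0, Q=1, R=1, S=0:
  g4 stuck-at-1: g1=1, g2=1, g3=0, g4=1 [stuck-at-1] → 1 — matches
  g3 stuck-at-0: g1=1, g2=1, g3=0 [stuck-at-0], g4=0 → 0 — eliminated
Only g4 stuck-at-1 reproduces the observed 1.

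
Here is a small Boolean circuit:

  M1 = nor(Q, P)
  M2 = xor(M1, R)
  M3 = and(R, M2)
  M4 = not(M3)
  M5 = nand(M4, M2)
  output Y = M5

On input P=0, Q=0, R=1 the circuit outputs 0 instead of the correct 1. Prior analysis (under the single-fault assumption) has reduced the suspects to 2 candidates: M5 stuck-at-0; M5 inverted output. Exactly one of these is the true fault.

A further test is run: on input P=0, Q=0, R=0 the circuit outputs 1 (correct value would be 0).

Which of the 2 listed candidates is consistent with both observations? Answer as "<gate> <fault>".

Evaluate each candidate on input P=0, Q=0, R=0:
  M5 stuck-at-0: M1=1, M2=1, M3=0, M4=1, M5=0 [stuck-at-0] → 0 — eliminated
  M5 inverted output: M1=1, M2=1, M3=0, M4=1, M5=1 [inverted output] → 1 — matches
Only M5 inverted output reproduces the observed 1.

M5 inverted output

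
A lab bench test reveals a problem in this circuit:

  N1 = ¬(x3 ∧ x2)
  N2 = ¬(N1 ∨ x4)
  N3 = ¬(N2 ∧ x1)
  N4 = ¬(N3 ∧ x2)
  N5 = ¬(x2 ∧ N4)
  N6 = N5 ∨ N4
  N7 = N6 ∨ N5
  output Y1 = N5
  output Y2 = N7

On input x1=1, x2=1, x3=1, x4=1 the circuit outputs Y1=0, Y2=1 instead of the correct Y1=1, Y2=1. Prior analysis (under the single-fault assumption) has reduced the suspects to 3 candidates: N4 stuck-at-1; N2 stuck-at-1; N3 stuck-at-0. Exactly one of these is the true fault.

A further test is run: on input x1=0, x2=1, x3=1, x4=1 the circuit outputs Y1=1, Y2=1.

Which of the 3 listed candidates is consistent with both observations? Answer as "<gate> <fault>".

Evaluate each candidate on input x1=0, x2=1, x3=1, x4=1:
  N4 stuck-at-1: N1=0, N2=0, N3=1, N4=1 [stuck-at-1], N5=0, N6=1, N7=1 → Y1=0, Y2=1 — eliminated
  N2 stuck-at-1: N1=0, N2=1 [stuck-at-1], N3=1, N4=0, N5=1, N6=1, N7=1 → Y1=1, Y2=1 — matches
  N3 stuck-at-0: N1=0, N2=0, N3=0 [stuck-at-0], N4=1, N5=0, N6=1, N7=1 → Y1=0, Y2=1 — eliminated
Only N2 stuck-at-1 reproduces the observed Y1=1, Y2=1.

N2 stuck-at-1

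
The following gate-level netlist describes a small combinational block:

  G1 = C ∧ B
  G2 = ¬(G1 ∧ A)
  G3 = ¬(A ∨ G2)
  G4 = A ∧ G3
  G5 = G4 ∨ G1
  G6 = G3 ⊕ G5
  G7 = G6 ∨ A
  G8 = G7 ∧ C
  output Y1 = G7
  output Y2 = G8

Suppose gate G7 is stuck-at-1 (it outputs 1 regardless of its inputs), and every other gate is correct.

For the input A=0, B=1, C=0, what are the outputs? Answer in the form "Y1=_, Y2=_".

Y1=1, Y2=0

Propagate with G7 forced: G1=0, G2=1, G3=0, G4=0, G5=0, G6=0, G7=1 [stuck-at-1], G8=0.
So the outputs are Y1=1, Y2=0. (Without the fault they would be Y1=0, Y2=0.)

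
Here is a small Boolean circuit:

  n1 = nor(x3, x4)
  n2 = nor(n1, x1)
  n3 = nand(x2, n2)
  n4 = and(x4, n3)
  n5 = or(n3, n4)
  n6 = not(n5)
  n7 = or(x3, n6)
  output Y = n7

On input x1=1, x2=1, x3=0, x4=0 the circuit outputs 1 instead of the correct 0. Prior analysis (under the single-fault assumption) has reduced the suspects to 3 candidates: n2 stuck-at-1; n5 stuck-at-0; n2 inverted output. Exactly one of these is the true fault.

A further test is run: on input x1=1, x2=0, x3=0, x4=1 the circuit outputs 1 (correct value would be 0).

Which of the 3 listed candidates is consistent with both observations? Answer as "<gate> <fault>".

n5 stuck-at-0

Evaluate each candidate on input x1=1, x2=0, x3=0, x4=1:
  n2 stuck-at-1: n1=0, n2=1 [stuck-at-1], n3=1, n4=1, n5=1, n6=0, n7=0 → 0 — eliminated
  n5 stuck-at-0: n1=0, n2=0, n3=1, n4=1, n5=0 [stuck-at-0], n6=1, n7=1 → 1 — matches
  n2 inverted output: n1=0, n2=1 [inverted output], n3=1, n4=1, n5=1, n6=0, n7=0 → 0 — eliminated
Only n5 stuck-at-0 reproduces the observed 1.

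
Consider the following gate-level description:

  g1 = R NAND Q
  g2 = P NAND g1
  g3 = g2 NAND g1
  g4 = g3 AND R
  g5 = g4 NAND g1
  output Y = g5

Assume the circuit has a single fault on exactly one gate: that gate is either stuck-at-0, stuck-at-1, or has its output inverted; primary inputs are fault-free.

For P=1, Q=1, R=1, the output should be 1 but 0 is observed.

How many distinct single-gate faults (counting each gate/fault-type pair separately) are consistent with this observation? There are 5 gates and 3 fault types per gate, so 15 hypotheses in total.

4

Fault-free: g1=0, g2=1, g3=1, g4=1, g5=1 → 1. Observed 0.
  g1: stuck-at-1, inverted output ✓; others ✗
  g2: none of the 3 fault types match ✗
  g3: none of the 3 fault types match ✗
  g4: none of the 3 fault types match ✗
  g5: stuck-at-0, inverted output ✓; others ✗
Consistent faults: {g1 stuck-at-1, g1 inverted output, g5 stuck-at-0, g5 inverted output} — 4 in all.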